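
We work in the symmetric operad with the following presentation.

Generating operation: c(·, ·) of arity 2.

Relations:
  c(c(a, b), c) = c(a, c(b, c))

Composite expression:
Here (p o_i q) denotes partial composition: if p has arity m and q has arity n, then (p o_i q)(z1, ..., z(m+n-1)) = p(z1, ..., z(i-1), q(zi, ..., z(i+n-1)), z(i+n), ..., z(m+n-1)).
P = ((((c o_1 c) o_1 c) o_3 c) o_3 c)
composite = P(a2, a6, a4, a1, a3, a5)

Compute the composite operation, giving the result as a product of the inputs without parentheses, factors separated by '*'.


a2 * a6 * a4 * a1 * a3 * a5

The c-tree's shape is irrelevant; the a-reading-order decides.
c(a2, a6) spells out as a2 * a6
c(a4, a1) spells out as a4 * a1
c(c(a4, a1), a3) spells out as a4 * a1 * a3
c(c(a2, a6), c(c(a4, a1), a3)) spells out as a2 * a6 * a4 * a1 * a3
c(c(c(a2, a6), c(c(a4, a1), a3)), a5) spells out as a2 * a6 * a4 * a1 * a3 * a5


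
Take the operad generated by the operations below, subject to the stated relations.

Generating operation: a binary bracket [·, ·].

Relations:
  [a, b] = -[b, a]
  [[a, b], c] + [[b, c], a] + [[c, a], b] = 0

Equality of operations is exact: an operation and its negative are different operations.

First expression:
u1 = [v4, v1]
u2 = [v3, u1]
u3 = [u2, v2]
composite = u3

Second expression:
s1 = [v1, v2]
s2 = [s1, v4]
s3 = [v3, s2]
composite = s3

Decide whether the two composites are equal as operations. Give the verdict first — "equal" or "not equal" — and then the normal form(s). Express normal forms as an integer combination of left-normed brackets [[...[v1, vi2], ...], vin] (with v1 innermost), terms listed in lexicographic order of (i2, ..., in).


not equal; the first gives [[[v1, v4], v3], v2] and the second -[[[v1, v2], v4], v3]

The first expression, normalized: [[[v1, v4], v3], v2]
The second expression, normalized: -[[[v1, v2], v4], v3]
The forms do not match — not equal.


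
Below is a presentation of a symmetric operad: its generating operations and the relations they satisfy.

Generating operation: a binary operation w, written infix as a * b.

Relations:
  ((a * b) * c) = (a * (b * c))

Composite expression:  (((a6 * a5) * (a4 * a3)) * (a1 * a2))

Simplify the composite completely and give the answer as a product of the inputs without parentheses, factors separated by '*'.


a6 * a5 * a4 * a3 * a1 * a2


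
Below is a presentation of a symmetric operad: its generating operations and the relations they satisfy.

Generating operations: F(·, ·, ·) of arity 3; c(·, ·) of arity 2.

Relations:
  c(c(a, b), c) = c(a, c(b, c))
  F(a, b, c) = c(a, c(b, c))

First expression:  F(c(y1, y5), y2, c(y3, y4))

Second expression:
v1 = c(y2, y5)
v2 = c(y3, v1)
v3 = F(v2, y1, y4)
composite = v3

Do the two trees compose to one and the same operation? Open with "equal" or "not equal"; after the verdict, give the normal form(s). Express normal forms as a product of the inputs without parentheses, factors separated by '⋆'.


not equal; first: y1 ⋆ y5 ⋆ y2 ⋆ y3 ⋆ y4; second: y3 ⋆ y2 ⋆ y5 ⋆ y1 ⋆ y4

In normal form, the first expression is y1 ⋆ y5 ⋆ y2 ⋆ y3 ⋆ y4
In normal form, the second expression is y3 ⋆ y2 ⋆ y5 ⋆ y1 ⋆ y4
The forms do not match — not equal.


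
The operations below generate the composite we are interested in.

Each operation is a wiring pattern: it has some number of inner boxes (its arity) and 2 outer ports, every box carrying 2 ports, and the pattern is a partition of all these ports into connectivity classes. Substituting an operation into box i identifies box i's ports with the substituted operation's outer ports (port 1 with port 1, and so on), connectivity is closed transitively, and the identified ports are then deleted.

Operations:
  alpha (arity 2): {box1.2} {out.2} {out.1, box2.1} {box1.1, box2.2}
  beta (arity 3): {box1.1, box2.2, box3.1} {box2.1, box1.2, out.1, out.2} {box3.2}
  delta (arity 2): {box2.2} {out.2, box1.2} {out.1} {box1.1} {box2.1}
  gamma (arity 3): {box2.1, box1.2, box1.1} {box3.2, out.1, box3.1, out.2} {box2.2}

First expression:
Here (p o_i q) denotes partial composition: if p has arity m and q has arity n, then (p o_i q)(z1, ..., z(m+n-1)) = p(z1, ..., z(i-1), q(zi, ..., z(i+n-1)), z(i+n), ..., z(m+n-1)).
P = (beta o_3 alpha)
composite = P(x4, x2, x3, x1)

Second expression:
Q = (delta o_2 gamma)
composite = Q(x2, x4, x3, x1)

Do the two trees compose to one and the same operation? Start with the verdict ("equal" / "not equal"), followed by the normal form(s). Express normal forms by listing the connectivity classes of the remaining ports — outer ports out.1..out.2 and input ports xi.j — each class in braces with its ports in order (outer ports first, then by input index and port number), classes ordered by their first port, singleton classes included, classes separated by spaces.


The first expression, normalized: {out.1, out.2, x2.1, x4.2} {x1.1, x2.2, x4.1} {x1.2, x3.1} {x3.2}
The second expression, normalized: {out.1} {out.2, x2.2} {x1.1, x1.2} {x2.1} {x3.1, x4.1, x4.2} {x3.2}
Different reductions; not equal.

not equal; the first gives {out.1, out.2, x2.1, x4.2} {x1.1, x2.2, x4.1} {x1.2, x3.1} {x3.2} and the second {out.1} {out.2, x2.2} {x1.1, x1.2} {x2.1} {x3.1, x4.1, x4.2} {x3.2}


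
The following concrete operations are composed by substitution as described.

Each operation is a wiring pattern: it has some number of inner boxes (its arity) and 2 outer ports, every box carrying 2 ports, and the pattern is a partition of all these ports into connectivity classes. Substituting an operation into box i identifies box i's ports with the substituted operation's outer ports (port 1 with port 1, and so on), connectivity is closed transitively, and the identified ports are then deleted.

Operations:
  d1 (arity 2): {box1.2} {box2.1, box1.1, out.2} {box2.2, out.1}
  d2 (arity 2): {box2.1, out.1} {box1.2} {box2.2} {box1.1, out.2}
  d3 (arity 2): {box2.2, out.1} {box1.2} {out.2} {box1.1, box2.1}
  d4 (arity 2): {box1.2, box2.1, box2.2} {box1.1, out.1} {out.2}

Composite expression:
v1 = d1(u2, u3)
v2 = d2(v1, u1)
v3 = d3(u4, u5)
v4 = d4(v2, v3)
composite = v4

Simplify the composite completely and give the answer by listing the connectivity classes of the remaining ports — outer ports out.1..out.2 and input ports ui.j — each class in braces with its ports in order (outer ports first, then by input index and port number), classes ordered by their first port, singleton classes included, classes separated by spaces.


Reachability decides: close wires over d4-identified ports.
after d1, the pattern on (u2, u3) reads {out.1, u3.2} {out.2, u2.1, u3.1} {u2.2} (out.j = its outer ports)
after d2, the pattern on (u2, u3, u1) reads {out.1, u1.1} {out.2, u3.2} {u1.2} {u2.1, u3.1} {u2.2} (out.j = its outer ports)
after d3, the pattern on (u4, u5) reads {out.1, u5.2} {out.2} {u4.1, u5.1} {u4.2} (out.j = its outer ports)
after d4, the pattern on (u2, u3, u1, u4, u5) reads {out.1, u1.1} {out.2} {u1.2} {u2.1, u3.1} {u2.2} {u3.2, u5.2} {u4.1, u5.1} {u4.2} (out.j = its outer ports)

{out.1, u1.1} {out.2} {u1.2} {u2.1, u3.1} {u2.2} {u3.2, u5.2} {u4.1, u5.1} {u4.2}


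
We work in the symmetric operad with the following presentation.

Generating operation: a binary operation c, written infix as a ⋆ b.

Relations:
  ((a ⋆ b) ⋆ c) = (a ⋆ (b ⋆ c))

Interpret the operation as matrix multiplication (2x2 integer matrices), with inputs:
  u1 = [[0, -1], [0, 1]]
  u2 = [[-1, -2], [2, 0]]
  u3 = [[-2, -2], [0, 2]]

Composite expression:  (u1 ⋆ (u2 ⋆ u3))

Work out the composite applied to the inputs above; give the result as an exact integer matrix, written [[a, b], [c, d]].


[[4, 4], [-4, -4]]

(u2 ⋆ u3) = [[2, -2], [-4, -4]]
(u1 ⋆ (u2 ⋆ u3)) = [[4, 4], [-4, -4]]


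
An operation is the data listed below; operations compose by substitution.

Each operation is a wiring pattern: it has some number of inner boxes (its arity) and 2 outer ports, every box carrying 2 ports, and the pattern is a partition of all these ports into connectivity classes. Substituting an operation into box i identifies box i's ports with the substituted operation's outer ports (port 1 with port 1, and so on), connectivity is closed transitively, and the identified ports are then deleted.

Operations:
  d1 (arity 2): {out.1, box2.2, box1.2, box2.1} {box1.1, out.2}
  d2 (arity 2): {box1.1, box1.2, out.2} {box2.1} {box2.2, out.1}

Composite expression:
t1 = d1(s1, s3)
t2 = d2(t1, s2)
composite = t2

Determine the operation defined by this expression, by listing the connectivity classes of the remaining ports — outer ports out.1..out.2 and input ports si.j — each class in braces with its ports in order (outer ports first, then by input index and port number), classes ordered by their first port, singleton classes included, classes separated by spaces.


Two ports join when wires chain via d2-identified ports.
through d1, on inputs (s1, s3): {out.1, s1.2, s3.1, s3.2} {out.2, s1.1} (out.j = stage outer ports)
through d2, on inputs (s1, s3, s2): {out.1, s2.2} {out.2, s1.1, s1.2, s3.1, s3.2} {s2.1} (out.j = stage outer ports)

{out.1, s2.2} {out.2, s1.1, s1.2, s3.1, s3.2} {s2.1}


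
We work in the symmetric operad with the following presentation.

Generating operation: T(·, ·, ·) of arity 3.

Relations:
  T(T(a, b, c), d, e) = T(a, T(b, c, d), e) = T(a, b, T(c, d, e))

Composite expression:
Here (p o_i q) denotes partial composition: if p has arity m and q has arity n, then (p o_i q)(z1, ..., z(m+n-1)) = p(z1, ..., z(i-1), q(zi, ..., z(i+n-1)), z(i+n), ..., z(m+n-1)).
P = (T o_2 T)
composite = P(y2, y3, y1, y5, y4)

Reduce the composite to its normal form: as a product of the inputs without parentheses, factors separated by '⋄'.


y2 ⋄ y3 ⋄ y1 ⋄ y5 ⋄ y4


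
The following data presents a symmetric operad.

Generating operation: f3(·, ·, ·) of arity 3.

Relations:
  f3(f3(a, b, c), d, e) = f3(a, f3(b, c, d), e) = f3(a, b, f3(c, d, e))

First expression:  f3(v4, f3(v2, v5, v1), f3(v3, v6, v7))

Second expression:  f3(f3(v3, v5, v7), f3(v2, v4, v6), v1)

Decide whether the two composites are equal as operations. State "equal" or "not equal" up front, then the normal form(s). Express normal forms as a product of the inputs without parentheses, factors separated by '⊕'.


not equal: they reduce to v4 ⊕ v2 ⊕ v5 ⊕ v1 ⊕ v3 ⊕ v6 ⊕ v7 and v3 ⊕ v5 ⊕ v7 ⊕ v2 ⊕ v4 ⊕ v6 ⊕ v1

In normal form, the first expression is v4 ⊕ v2 ⊕ v5 ⊕ v1 ⊕ v3 ⊕ v6 ⊕ v7
In normal form, the second expression is v3 ⊕ v5 ⊕ v7 ⊕ v2 ⊕ v4 ⊕ v6 ⊕ v1
The forms do not match — not equal.


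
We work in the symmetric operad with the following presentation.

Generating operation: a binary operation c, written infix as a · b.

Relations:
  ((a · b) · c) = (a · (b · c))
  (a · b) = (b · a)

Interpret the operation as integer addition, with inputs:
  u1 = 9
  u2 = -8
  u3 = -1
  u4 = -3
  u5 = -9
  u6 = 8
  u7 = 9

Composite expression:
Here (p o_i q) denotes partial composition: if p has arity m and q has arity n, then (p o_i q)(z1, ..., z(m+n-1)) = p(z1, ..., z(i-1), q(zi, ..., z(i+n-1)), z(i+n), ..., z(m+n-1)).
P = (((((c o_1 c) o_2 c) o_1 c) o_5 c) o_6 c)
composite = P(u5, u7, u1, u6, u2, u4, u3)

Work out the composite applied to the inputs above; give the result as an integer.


5

(u5 · u7) = 0
(u1 · u6) = 17
((u5 · u7) · (u1 · u6)) = 17
(u4 · u3) = -4
(u2 · (u4 · u3)) = -12
(((u5 · u7) · (u1 · u6)) · (u2 · (u4 · u3))) = 5


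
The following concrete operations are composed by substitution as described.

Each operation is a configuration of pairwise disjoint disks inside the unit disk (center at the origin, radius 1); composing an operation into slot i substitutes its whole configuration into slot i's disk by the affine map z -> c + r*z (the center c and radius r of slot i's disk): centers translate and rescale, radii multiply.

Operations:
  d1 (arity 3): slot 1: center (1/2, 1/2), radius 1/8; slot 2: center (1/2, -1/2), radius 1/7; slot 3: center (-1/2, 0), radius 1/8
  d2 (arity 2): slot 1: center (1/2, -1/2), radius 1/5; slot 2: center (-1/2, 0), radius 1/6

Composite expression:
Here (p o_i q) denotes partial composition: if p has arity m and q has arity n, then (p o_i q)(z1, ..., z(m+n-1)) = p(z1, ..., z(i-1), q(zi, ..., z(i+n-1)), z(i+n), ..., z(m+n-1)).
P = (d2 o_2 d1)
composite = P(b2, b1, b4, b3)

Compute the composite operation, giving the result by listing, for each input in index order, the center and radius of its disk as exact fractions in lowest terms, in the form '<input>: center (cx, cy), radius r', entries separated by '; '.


b1: center (-5/12, 1/12), radius 1/48; b2: center (1/2, -1/2), radius 1/5; b3: center (-7/12, 0), radius 1/48; b4: center (-5/12, -1/12), radius 1/42

Follow each b-input down from d2: c' goes to c + r*c', radius to r*r'.
input b2: composing its 1 substitution step yields center (1/2, -1/2), radius 1/5
input b1: composing its 2 substitution steps yields center (-5/12, 1/12), radius 1/48
input b4: composing its 2 substitution steps yields center (-5/12, -1/12), radius 1/42
input b3: composing its 2 substitution steps yields center (-7/12, 0), radius 1/48


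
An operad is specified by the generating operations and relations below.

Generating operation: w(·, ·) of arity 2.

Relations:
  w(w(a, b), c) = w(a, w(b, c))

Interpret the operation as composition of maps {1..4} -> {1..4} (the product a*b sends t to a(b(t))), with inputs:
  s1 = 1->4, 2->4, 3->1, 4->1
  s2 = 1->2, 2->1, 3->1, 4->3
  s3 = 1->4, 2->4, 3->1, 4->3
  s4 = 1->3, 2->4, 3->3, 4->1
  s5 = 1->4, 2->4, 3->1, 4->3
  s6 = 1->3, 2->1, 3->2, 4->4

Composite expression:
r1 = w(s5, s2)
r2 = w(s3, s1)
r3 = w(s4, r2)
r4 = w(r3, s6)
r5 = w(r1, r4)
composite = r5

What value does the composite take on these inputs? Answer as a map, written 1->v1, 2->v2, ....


w(s5, s2) = 1->4, 2->4, 3->4, 4->1
w(s3, s1) = 1->3, 2->3, 3->4, 4->4
w(s4, w(s3, s1)) = 1->3, 2->3, 3->1, 4->1
w(w(s4, w(s3, s1)), s6) = 1->1, 2->3, 3->3, 4->1
w(w(s5, s2), w(w(s4, w(s3, s1)), s6)) = 1->4, 2->4, 3->4, 4->4

1->4, 2->4, 3->4, 4->4


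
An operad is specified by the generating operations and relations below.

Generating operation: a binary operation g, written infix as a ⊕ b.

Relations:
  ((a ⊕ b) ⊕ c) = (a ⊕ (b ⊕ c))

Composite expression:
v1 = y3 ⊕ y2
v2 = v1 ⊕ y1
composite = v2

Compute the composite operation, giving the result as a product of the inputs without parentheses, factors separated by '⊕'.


All parenthesizations of g agree; list the y-inputs left to right.
(y3 ⊕ y2) spells out as y3 ⊕ y2
((y3 ⊕ y2) ⊕ y1) spells out as y3 ⊕ y2 ⊕ y1

y3 ⊕ y2 ⊕ y1


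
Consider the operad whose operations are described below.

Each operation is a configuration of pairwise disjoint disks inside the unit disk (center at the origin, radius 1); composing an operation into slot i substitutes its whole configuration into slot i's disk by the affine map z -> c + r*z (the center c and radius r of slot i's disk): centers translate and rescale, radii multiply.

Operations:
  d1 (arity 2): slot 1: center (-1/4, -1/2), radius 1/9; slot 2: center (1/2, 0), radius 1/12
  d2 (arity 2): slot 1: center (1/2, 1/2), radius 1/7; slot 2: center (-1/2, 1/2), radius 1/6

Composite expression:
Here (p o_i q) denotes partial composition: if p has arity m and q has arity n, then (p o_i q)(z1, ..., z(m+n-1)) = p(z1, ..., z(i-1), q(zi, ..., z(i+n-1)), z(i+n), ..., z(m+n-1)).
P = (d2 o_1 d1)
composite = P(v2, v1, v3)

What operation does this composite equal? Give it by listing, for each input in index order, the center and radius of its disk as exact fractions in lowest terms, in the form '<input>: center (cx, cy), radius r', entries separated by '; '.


v1: center (4/7, 1/2), radius 1/84; v2: center (13/28, 3/7), radius 1/63; v3: center (-1/2, 1/2), radius 1/6


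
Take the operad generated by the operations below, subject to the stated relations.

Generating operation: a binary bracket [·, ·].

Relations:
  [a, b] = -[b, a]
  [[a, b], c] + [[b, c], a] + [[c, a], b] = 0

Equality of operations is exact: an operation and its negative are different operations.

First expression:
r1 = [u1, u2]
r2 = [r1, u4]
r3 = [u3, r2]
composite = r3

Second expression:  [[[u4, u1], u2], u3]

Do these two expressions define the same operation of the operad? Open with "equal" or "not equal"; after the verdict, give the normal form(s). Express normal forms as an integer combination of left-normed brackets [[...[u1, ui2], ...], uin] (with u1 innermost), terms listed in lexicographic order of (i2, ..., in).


Normal form of the first expression: -[[[u1, u2], u4], u3]
Normal form of the second expression: -[[[u1, u4], u2], u3]
They disagree, so not equal.

not equal: they reduce to -[[[u1, u2], u4], u3] and -[[[u1, u4], u2], u3]


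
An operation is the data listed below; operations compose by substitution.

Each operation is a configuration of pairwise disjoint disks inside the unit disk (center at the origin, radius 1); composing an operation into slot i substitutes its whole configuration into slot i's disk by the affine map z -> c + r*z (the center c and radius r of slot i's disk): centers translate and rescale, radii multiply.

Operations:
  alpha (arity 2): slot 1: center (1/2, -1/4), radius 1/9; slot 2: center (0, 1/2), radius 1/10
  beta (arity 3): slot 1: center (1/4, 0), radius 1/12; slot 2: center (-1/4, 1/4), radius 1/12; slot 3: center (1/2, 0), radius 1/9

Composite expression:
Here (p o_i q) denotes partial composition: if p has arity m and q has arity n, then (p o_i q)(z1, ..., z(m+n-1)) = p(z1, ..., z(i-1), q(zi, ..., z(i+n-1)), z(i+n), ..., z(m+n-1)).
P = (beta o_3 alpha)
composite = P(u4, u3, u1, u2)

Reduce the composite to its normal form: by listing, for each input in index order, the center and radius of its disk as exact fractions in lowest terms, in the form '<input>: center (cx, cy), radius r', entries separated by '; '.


u1: center (5/9, -1/36), radius 1/81; u2: center (1/2, 1/18), radius 1/90; u3: center (-1/4, 1/4), radius 1/12; u4: center (1/4, 0), radius 1/12

Below beta, radii multiply path by path; the u-disk centers shift.
u4: after 1 affine step, its disk has center (1/4, 0), radius 1/12
u3: after 1 affine step, its disk has center (-1/4, 1/4), radius 1/12
u1: after 2 affine steps, its disk has center (5/9, -1/36), radius 1/81
u2: after 2 affine steps, its disk has center (1/2, 1/18), radius 1/90


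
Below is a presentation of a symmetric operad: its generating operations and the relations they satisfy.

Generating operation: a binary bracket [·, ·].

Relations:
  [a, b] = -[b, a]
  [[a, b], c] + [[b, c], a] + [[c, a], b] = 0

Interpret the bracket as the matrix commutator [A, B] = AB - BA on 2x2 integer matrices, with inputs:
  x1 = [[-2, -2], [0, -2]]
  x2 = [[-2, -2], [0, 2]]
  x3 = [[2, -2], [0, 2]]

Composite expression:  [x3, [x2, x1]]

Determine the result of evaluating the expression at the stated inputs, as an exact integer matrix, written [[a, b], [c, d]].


[[0, 0], [0, 0]]

[x2, x1] = [[0, 8], [0, 0]]
[x3, [x2, x1]] = [[0, 0], [0, 0]]


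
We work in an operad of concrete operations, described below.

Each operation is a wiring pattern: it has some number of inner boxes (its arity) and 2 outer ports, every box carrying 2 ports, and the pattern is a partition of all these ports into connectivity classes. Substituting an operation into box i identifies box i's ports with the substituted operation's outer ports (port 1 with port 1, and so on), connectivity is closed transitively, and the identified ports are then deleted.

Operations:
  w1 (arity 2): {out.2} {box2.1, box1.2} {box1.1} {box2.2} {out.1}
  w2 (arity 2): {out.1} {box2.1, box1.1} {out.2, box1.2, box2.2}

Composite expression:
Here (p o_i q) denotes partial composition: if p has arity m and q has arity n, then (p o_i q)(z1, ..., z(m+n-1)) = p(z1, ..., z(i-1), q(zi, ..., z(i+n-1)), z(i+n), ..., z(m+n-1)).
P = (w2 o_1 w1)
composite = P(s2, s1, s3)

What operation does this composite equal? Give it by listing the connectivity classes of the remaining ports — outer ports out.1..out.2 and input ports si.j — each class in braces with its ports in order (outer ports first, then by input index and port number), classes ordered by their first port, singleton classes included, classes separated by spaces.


{out.1} {out.2, s3.2} {s1.1, s2.2} {s1.2} {s2.1} {s3.1}

Reachability decides: close wires over w2-identified ports.
after w1, the pattern on (s2, s1) reads {out.1} {out.2} {s1.1, s2.2} {s1.2} {s2.1} (out.j = its outer ports)
after w2, the pattern on (s2, s1, s3) reads {out.1} {out.2, s3.2} {s1.1, s2.2} {s1.2} {s2.1} {s3.1} (out.j = its outer ports)


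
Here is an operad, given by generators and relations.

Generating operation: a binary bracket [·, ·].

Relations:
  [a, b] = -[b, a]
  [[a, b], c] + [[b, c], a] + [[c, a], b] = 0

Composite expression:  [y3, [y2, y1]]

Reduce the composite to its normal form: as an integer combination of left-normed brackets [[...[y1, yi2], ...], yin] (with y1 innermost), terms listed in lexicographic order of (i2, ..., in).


[[y1, y2], y3]

In the tensor algebra, words opening y1 carry the y1-anchored form.
Composite bracket: [y3, [y2, y1]]
Expanding via [a, b] = ab - ba: 4 signed words (2^2 = 4).
The y1-initial words carry the normal form:
  word y1y2y3 has sign +1, contributing +[[y1, y2], y3]


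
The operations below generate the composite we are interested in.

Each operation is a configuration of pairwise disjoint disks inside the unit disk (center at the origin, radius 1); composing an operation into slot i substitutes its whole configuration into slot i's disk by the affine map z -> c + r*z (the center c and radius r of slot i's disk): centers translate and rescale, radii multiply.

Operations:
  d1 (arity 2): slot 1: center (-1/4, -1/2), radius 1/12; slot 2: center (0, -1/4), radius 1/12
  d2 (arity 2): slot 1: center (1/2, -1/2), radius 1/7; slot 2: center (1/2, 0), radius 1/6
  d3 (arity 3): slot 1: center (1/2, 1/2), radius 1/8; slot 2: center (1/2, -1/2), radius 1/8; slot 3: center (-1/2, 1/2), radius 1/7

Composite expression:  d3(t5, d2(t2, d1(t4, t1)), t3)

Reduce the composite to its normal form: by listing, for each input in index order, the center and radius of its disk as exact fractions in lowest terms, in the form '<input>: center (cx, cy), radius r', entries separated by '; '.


Nesting under d3 composes maps z -> c + r*z down each t-path.
input t5: composing its 1 substitution step yields center (1/2, 1/2), radius 1/8
input t2: composing its 2 substitution steps yields center (9/16, -9/16), radius 1/56
input t4: composing its 3 substitution steps yields center (107/192, -49/96), radius 1/576
input t1: composing its 3 substitution steps yields center (9/16, -97/192), radius 1/576
input t3: composing its 1 substitution step yields center (-1/2, 1/2), radius 1/7

t1: center (9/16, -97/192), radius 1/576; t2: center (9/16, -9/16), radius 1/56; t3: center (-1/2, 1/2), radius 1/7; t4: center (107/192, -49/96), radius 1/576; t5: center (1/2, 1/2), radius 1/8


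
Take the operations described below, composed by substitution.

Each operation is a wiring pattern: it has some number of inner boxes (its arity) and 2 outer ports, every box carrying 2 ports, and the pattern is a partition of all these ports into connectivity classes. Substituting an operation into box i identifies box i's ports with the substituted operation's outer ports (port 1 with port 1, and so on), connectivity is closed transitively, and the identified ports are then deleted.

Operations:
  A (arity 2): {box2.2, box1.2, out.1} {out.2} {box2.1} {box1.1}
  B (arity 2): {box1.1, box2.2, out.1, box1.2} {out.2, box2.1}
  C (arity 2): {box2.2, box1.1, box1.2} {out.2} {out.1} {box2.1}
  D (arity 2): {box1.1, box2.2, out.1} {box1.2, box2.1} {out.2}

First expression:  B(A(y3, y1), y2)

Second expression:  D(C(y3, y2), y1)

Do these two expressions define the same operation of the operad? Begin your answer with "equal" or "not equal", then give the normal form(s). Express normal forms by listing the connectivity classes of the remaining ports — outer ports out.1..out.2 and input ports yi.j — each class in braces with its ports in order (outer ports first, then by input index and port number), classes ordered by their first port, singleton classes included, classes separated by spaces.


not equal: they reduce to {out.1, y1.2, y2.2, y3.2} {out.2, y2.1} {y1.1} {y3.1} and {out.1, y1.2} {out.2} {y1.1} {y2.1} {y2.2, y3.1, y3.2}


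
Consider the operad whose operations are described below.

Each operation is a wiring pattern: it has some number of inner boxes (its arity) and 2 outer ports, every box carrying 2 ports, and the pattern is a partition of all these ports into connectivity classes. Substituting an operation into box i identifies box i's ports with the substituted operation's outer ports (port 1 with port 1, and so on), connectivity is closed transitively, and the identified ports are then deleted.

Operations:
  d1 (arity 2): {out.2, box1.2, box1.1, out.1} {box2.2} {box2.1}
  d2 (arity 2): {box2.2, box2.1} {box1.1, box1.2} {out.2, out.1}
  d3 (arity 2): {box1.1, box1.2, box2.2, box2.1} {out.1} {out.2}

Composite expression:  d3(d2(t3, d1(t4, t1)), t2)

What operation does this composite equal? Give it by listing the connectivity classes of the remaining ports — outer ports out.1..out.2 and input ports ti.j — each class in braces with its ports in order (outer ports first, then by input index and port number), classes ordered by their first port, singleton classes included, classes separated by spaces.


Substituting into d3 glues patterns; closure does the rest.
stage d1: inputs (t4, t1), connectivity {out.1, out.2, t4.1, t4.2} {t1.1} {t1.2}, out.j its boundary
stage d2: inputs (t3, t4, t1), connectivity {out.1, out.2} {t1.1} {t1.2} {t3.1, t3.2} {t4.1, t4.2}, out.j its boundary
stage d3: inputs (t3, t4, t1, t2), connectivity {out.1} {out.2} {t1.1} {t1.2} {t2.1, t2.2} {t3.1, t3.2} {t4.1, t4.2}, out.j its boundary

{out.1} {out.2} {t1.1} {t1.2} {t2.1, t2.2} {t3.1, t3.2} {t4.1, t4.2}


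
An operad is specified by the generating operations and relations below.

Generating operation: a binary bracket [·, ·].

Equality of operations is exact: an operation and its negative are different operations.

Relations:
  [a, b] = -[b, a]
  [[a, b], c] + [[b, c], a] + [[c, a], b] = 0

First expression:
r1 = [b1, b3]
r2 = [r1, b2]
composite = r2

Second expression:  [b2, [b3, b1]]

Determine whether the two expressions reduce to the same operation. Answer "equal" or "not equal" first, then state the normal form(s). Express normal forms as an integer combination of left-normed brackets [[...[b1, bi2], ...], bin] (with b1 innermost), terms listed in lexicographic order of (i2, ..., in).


equal — both sides give [[b1, b3], b2]

Normal form of the first expression: [[b1, b3], b2]
Normal form of the second expression: [[b1, b3], b2]
Same normal form: equal.


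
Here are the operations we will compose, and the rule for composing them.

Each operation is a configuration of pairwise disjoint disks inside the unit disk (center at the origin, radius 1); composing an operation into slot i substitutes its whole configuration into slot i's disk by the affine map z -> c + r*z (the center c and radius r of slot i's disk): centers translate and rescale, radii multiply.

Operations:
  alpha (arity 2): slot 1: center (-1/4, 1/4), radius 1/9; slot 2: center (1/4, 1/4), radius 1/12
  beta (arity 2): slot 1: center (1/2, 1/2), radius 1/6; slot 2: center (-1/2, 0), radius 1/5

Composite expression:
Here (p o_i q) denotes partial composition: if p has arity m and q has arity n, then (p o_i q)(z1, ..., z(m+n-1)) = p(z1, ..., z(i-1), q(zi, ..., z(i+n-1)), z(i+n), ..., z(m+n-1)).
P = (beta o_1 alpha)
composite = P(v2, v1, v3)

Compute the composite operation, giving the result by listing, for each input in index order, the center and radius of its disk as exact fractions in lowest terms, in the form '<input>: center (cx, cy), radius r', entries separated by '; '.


v1: center (13/24, 13/24), radius 1/72; v2: center (11/24, 13/24), radius 1/54; v3: center (-1/2, 0), radius 1/5


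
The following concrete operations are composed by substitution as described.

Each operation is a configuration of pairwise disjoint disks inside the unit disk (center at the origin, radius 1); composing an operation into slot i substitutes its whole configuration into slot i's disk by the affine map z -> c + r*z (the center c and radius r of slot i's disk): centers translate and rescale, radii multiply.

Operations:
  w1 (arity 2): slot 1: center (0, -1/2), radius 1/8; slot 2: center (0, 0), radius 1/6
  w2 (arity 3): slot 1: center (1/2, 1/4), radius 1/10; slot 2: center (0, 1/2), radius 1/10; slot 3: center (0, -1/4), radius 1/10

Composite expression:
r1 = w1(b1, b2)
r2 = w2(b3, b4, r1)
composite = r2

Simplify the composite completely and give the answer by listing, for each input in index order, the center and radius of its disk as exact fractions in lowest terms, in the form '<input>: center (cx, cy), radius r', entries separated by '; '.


b1: center (0, -3/10), radius 1/80; b2: center (0, -1/4), radius 1/60; b3: center (1/2, 1/4), radius 1/10; b4: center (0, 1/2), radius 1/10

Only the slot chain above each b matters under w2; compose those maps.
tracing b3 down its 1-map path: center (1/2, 1/4), radius 1/10
tracing b4 down its 1-map path: center (0, 1/2), radius 1/10
tracing b1 down its 2-map path: center (0, -3/10), radius 1/80
tracing b2 down its 2-map path: center (0, -1/4), radius 1/60


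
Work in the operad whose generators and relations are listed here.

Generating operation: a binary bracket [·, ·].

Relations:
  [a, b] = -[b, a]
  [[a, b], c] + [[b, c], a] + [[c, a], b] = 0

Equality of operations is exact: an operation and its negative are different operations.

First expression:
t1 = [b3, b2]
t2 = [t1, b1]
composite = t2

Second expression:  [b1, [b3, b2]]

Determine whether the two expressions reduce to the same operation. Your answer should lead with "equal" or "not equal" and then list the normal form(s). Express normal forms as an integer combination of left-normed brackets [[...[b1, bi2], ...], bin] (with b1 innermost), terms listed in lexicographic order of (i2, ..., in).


not equal — first [[b1, b2], b3] - [[b1, b3], b2], second -[[b1, b2], b3] + [[b1, b3], b2]

Reducing the first expression gives [[b1, b2], b3] - [[b1, b3], b2]
Reducing the second expression gives -[[b1, b2], b3] + [[b1, b3], b2]
The forms do not match — not equal.


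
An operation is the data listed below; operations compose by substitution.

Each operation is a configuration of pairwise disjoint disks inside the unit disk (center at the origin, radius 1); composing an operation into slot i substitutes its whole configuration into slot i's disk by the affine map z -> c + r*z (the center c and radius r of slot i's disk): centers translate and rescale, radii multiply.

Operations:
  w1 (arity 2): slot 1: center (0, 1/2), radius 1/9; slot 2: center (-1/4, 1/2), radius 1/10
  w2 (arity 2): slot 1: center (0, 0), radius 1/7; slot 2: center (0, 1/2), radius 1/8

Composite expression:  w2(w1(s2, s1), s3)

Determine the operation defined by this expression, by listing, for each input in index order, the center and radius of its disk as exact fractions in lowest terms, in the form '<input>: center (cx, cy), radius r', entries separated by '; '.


Nesting under w2 composes maps z -> c + r*z down each s-path.
input s2: composing its 2 substitution steps yields center (0, 1/14), radius 1/63
input s1: composing its 2 substitution steps yields center (-1/28, 1/14), radius 1/70
input s3: composing its 1 substitution step yields center (0, 1/2), radius 1/8

s1: center (-1/28, 1/14), radius 1/70; s2: center (0, 1/14), radius 1/63; s3: center (0, 1/2), radius 1/8


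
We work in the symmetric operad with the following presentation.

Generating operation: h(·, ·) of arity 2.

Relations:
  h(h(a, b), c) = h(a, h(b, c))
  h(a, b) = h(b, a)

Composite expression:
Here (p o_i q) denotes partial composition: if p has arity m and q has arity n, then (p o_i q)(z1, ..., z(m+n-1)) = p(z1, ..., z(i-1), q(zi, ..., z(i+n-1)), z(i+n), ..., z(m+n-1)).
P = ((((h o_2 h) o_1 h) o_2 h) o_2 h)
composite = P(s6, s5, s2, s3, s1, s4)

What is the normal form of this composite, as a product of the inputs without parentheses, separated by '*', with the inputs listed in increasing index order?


s1 * s2 * s3 * s4 * s5 * s6

Shape and order are irrelevant to h; the s-input set decides.
h(s5, s2) spells out as s5 * s2
h(h(s5, s2), s3) spells out as s5 * s2 * s3
h(s6, h(h(s5, s2), s3)) spells out as s6 * s5 * s2 * s3
h(s1, s4) spells out as s1 * s4
h(h(s6, h(h(s5, s2), s3)), h(s1, s4)) spells out as s6 * s5 * s2 * s3 * s1 * s4
the factors in increasing index order: s1 * s2 * s3 * s4 * s5 * s6


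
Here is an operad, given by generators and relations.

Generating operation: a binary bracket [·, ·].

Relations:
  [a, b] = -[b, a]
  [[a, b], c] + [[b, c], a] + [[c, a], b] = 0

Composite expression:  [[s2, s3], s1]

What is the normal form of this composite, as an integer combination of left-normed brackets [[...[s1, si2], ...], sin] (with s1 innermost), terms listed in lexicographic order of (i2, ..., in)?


-[[s1, s2], s3] + [[s1, s3], s2]

Skip Jacobi rewriting: expand, keep s1-initial words, read off terms.
Composite bracket: [[s2, s3], s1]
Under [a, b] = ab - ba we get 4 signed associative words (2^2 = 4).
The s1-initial words carry the normal form:
  sign of s1s2s3 is -1, so it contributes -[[s1, s2], s3]
  sign of s1s3s2 is +1, so it contributes +[[s1, s3], s2]


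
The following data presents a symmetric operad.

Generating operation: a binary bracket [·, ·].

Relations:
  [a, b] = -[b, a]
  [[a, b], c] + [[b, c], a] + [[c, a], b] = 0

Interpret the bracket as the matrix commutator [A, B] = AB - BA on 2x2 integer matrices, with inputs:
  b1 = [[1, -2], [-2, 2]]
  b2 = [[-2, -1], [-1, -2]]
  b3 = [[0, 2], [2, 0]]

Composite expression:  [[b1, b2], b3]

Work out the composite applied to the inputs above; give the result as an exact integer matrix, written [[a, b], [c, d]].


[[4, 0], [0, -4]]

[b1, b2] = [[0, 1], [-1, 0]]
[[b1, b2], b3] = [[4, 0], [0, -4]]


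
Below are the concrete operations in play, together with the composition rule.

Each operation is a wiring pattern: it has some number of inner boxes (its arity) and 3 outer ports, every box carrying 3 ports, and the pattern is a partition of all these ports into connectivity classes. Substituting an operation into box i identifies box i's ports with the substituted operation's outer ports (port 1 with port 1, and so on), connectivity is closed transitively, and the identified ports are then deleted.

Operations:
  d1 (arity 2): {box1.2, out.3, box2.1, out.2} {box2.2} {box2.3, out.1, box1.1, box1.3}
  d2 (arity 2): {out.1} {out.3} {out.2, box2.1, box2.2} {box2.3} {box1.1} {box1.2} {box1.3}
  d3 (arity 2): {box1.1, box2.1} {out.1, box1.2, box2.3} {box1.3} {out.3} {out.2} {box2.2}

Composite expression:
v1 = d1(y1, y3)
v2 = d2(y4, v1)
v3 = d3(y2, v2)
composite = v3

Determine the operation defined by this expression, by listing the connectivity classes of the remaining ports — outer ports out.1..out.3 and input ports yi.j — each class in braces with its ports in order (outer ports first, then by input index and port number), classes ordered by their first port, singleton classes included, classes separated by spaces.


{out.1, y2.2} {out.2} {out.3} {y1.1, y1.2, y1.3, y3.1, y3.3} {y2.1} {y2.3} {y3.2} {y4.1} {y4.2} {y4.3}

Reachability decides: close wires over d3-identified ports.
d1 over (y1, y3) gives {out.1, y1.1, y1.3, y3.3} {out.2, out.3, y1.2, y3.1} {y3.2}, out.j being that stage's outer ports
d2 over (y4, y1, y3) gives {out.1} {out.2, y1.1, y1.2, y1.3, y3.1, y3.3} {out.3} {y3.2} {y4.1} {y4.2} {y4.3}, out.j being that stage's outer ports
d3 over (y2, y4, y1, y3) gives {out.1, y2.2} {out.2} {out.3} {y1.1, y1.2, y1.3, y3.1, y3.3} {y2.1} {y2.3} {y3.2} {y4.1} {y4.2} {y4.3}, out.j being that stage's outer ports


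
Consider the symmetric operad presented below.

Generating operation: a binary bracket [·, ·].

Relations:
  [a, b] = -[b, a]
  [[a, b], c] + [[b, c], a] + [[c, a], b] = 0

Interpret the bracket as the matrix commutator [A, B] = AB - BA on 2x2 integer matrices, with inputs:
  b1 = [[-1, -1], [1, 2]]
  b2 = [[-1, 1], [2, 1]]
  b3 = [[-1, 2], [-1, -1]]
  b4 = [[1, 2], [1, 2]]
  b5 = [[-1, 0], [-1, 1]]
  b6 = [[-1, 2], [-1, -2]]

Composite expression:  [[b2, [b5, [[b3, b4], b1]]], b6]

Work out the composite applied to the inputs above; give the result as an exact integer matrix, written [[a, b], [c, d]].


[[132, -140], [-136, -132]]

[b3, b4] = [[4, 2], [1, -4]]
[[b3, b4], b1] = [[3, -2], [-11, -3]]
[b5, [[b3, b4], b1]] = [[-2, 4], [-28, 2]]
[b2, [b5, [[b3, b4], b1]]] = [[-36, -4], [-64, 36]]
[[b2, [b5, [[b3, b4], b1]]], b6] = [[132, -140], [-136, -132]]


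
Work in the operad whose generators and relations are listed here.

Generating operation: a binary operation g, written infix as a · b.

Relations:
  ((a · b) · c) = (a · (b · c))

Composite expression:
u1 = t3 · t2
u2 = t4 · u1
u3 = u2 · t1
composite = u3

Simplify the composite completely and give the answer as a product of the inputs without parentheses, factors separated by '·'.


t4 · t3 · t2 · t1

Key point: g is associative — brackets drop, the t-order remains.
(t3 · t2) flattens to t3 · t2
(t4 · (t3 · t2)) flattens to t4 · t3 · t2
((t4 · (t3 · t2)) · t1) flattens to t4 · t3 · t2 · t1


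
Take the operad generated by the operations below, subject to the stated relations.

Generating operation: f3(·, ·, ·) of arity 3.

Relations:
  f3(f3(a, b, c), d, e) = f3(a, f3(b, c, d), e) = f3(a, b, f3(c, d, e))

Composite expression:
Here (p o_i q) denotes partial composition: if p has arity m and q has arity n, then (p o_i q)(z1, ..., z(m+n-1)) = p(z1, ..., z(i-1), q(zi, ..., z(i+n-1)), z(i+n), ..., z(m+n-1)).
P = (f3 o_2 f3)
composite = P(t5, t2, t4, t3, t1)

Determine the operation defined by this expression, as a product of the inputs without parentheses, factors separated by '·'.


t5 · t2 · t4 · t3 · t1

Every regrouping of f3 is equal, so read the t-inputs in written order.
f3(t2, t4, t3) unparenthesizes to t2 · t4 · t3
f3(t5, f3(t2, t4, t3), t1) unparenthesizes to t5 · t2 · t4 · t3 · t1


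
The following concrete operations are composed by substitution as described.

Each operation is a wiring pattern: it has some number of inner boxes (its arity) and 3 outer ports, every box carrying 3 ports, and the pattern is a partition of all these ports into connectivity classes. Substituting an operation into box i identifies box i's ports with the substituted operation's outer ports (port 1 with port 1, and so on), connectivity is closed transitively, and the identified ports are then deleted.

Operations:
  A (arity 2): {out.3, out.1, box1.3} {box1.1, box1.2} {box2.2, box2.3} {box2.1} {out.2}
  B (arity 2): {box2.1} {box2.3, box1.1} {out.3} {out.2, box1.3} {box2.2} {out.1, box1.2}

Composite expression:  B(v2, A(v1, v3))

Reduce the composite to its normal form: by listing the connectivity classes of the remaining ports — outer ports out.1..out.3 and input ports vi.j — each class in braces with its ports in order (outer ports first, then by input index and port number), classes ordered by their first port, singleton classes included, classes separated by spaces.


{out.1, v2.2} {out.2, v2.3} {out.3} {v1.1, v1.2} {v1.3, v2.1} {v3.1} {v3.2, v3.3}


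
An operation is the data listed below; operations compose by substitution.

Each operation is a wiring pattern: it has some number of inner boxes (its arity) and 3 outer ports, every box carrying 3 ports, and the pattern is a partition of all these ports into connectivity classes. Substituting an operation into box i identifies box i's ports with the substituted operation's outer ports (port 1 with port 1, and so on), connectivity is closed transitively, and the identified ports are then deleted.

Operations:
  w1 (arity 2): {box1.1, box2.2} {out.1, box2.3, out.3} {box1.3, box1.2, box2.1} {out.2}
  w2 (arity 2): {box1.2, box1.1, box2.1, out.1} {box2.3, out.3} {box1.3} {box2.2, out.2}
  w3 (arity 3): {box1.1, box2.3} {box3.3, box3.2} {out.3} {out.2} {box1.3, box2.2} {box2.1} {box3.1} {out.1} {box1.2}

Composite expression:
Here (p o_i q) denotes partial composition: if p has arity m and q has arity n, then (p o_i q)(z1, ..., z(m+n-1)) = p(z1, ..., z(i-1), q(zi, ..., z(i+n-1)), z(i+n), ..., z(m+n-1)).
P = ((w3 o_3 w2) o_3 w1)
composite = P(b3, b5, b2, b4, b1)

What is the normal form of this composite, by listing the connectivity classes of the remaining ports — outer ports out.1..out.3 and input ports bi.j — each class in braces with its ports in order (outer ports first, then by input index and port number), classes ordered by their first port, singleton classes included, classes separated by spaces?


{out.1} {out.2} {out.3} {b1.1, b4.3} {b1.2, b1.3} {b2.1, b4.2} {b2.2, b2.3, b4.1} {b3.1, b5.3} {b3.2} {b3.3, b5.2} {b5.1}

Reachability decides: close wires over w3-identified ports.
stage w1: inputs (b2, b4), connectivity {out.1, out.3, b4.3} {out.2} {b2.1, b4.2} {b2.2, b2.3, b4.1}, out.j its boundary
stage w2: inputs (b2, b4, b1), connectivity {out.1, b1.1, b4.3} {out.2, b1.2} {out.3, b1.3} {b2.1, b4.2} {b2.2, b2.3, b4.1}, out.j its boundary
stage w3: inputs (b3, b5, b2, b4, b1), connectivity {out.1} {out.2} {out.3} {b1.1, b4.3} {b1.2, b1.3} {b2.1, b4.2} {b2.2, b2.3, b4.1} {b3.1, b5.3} {b3.2} {b3.3, b5.2} {b5.1}, out.j its boundary
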